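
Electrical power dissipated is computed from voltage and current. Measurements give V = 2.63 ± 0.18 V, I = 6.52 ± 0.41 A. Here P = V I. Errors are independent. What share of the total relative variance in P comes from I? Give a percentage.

45.8%

(δP/P)² = (1·δV/V)² + (1·δI/I)²
  V term: (1×0.0684)² = 0.00468
  I term: (1×0.0629)² = 0.00395
Total = 0.00864. Share from I = 0.00395/0.00864 = 0.458.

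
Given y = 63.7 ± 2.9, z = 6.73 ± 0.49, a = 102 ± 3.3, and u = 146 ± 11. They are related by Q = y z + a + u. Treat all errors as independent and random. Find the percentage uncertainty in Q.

5.70%

Let p = y·z = 429. δp/p = √((1·δy/y)² + (1·δz/z)²) = √(0.00207 + 0.00530) = 0.0859, so δp = 36.8.
Q = p + a + u: δQ = √(δp² + δa² + δu²) = √(1360 + 10.9 + 121) = 38.6
Q = 677, so δQ/Q = 38.6/677 = 0.0570.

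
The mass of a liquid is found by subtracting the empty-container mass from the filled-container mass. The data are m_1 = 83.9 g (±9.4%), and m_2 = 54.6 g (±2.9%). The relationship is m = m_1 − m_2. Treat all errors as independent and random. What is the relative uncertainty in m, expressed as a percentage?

For a sum/difference, combine absolute errors in quadrature:
  (δm_1)² = 62.2;  (δm_2)² = 2.51
δm = √(64.7) = 8.04 g
m = 29.3 g, so δm/m = 8.04/29.3 = 0.275.

27.5%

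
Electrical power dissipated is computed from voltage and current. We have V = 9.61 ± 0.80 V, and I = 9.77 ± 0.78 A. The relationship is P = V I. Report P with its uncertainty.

Each factor contributes (exponent × relative error)² to (δP/P)²:
  (1·δV/V)² = (1×0.0832)² = 0.00693;  (1·δI/I)² = (1×0.0798)² = 0.00637
δP/P = √(0.0133) = 0.115
P = 93.9 W, so δP = 0.115 × 93.9 = 10.8 W.

93.9 ± 10.8 W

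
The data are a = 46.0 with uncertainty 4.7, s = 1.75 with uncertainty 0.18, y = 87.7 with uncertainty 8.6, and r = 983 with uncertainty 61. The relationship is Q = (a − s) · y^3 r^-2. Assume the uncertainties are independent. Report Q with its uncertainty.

Let u = a − s = 44.2. δu = √(δa² + δs²) = √(22.1 + 0.0324) = 4.70, so δu/u = 0.106.
Q is then a monomial in u, y, r:
δQ/Q = √((δu/u)² + (3·δy/y)² + (-2·δr/r)²) = √(0.0113 + 0.0865 + 0.0154) = 0.337
Q = 30.9, so δQ = 0.337 × 30.9 = 10.4.

30.9 ± 10.4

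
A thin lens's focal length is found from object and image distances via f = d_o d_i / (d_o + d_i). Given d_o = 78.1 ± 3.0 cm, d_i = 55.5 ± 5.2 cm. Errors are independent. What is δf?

∂f/∂d_o = (d_i/(d_o+d_i))² = 0.173;  ∂f/∂d_i = (d_o/(d_o+d_i))² = 0.342
δf = √((∂f/∂d_o · δd_o)² + (∂f/∂d_i · δd_i)²) = √(0.268 + 3.16) = 1.85 cm

1.85 cm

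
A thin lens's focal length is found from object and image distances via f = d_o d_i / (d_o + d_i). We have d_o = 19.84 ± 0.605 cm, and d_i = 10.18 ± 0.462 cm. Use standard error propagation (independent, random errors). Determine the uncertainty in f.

0.213 cm

∂f/∂d_o = (d_i/(d_o+d_i))² = 0.115;  ∂f/∂d_i = (d_o/(d_o+d_i))² = 0.437
δf = √((∂f/∂d_o · δd_o)² + (∂f/∂d_i · δd_i)²) = √(0.00484 + 0.0407) = 0.213 cm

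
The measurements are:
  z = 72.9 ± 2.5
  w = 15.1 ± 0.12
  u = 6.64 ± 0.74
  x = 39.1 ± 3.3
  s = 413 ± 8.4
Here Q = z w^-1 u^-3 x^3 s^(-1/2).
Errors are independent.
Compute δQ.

20.4

Q is a product of powers, so relative uncertainties combine in quadrature:
  (1·δz/z)² = (1×0.0343)² = 0.00118;  (-1·δw/w)² = (-1×0.00795)² = 6.32e-05;  (-3·δu/u)² = (-3×0.111)² = 0.112;  (3·δx/x)² = (3×0.0844)² = 0.0641;  (−½·δs/s)² = (-0.5×0.0203)² = 0.000103
δQ/Q = √(0.177) = 0.421
Q = 48.5, so δQ = 0.421 × 48.5 = 20.4.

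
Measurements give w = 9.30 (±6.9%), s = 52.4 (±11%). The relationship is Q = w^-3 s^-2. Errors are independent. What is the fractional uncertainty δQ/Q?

Q is a product of powers, so relative uncertainties combine in quadrature:
  (-3·δw/w)² = (-3×0.0690)² = 0.0428;  (-2·δs/s)² = (-2×0.110)² = 0.0484
δQ/Q = √(0.0912) = 0.302

0.302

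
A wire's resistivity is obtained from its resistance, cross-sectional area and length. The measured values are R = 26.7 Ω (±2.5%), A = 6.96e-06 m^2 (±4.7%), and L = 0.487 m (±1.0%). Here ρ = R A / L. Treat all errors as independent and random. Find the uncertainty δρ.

Each factor contributes (exponent × relative error)² to (δρ/ρ)²:
  (1·δR/R)² = (1×0.0250)² = 0.000625;  (1·δA/A)² = (1×0.0470)² = 0.00221;  (-1·δL/L)² = (-1×0.0100)² = 0.000100
δρ/ρ = √(0.00293) = 0.0542
ρ = 0.000382 Ω·m, so δρ = 0.0542 × 0.000382 = 2.07e-05 Ω·m.

2.07e-05 Ω·m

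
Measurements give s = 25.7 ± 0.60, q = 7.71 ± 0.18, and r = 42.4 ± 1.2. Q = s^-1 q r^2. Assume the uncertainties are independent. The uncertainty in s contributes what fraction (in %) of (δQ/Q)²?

(δQ/Q)² = (-1·δs/s)² + (1·δq/q)² + (2·δr/r)²
  s term: (-1×0.0233)² = 0.000545
  q term: (1×0.0233)² = 0.000545
  r term: (2×0.0283)² = 0.00320
Total = 0.00429. Share from s = 0.000545/0.00429 = 0.127.

12.7%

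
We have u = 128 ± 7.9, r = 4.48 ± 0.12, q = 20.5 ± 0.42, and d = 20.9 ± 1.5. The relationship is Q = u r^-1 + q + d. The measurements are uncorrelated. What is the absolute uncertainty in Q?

2.47

Let p = u·r^-1 = 28.6. δp/p = √((1·δu/u)² + (-1·δr/r)²) = √(0.00381 + 0.000717) = 0.0673, so δp = 1.92.
Q = p + q + d: δQ = √(δp² + δq² + δd²) = √(3.70 + 0.176 + 2.25) = 2.47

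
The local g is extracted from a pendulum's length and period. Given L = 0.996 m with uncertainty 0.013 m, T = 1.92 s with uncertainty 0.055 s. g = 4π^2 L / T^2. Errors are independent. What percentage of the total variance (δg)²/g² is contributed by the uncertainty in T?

95.1%

(δg/g)² = (1·δL/L)² + (-2·δT/T)²
  L term: (1×0.0131)² = 0.000170
  T term: (-2×0.0286)² = 0.00328
Total = 0.00345. Share from T = 0.00328/0.00345 = 0.951.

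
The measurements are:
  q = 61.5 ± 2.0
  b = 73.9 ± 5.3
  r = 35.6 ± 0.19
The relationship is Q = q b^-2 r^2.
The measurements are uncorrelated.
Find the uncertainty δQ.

2.10

Products/powers → add relative errors in quadrature, weighted by exponent:
  (1·δq/q)² = (1×0.0325)² = 0.00106;  (-2·δb/b)² = (-2×0.0717)² = 0.0206;  (2·δr/r)² = (2×0.00534)² = 0.000114
δQ/Q = √(0.0217) = 0.147
Q = 14.3, so δQ = 0.147 × 14.3 = 2.10.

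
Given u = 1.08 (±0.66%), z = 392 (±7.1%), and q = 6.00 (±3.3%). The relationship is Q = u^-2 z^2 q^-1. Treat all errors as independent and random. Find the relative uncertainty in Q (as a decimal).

Q is a product of powers, so relative uncertainties combine in quadrature:
  (-2·δu/u)² = (-2×0.00660)² = 0.000174;  (2·δz/z)² = (2×0.0710)² = 0.0202;  (-1·δq/q)² = (-1×0.0330)² = 0.00109
δQ/Q = √(0.0214) = 0.146

0.146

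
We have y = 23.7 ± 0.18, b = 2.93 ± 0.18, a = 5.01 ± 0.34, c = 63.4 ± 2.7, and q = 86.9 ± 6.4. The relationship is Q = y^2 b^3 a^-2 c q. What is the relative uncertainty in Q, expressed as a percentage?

Products/powers → add relative errors in quadrature, weighted by exponent:
  (2·δy/y)² = (2×0.00759)² = 0.000231;  (3·δb/b)² = (3×0.0614)² = 0.0340;  (-2·δa/a)² = (-2×0.0679)² = 0.0184;  (1·δc/c)² = (1×0.0426)² = 0.00181;  (1·δq/q)² = (1×0.0736)² = 0.00542
δQ/Q = √(0.0599) = 0.245

24.5%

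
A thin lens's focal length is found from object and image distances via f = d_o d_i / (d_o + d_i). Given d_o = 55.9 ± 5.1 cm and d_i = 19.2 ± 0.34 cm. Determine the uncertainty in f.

0.383 cm

∂f/∂d_o = (d_i/(d_o+d_i))² = 0.0654;  ∂f/∂d_i = (d_o/(d_o+d_i))² = 0.554
δf = √((∂f/∂d_o · δd_o)² + (∂f/∂d_i · δd_i)²) = √(0.111 + 0.0355) = 0.383 cm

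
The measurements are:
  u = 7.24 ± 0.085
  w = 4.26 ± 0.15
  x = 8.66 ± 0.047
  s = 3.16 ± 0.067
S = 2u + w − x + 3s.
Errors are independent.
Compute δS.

Sums and differences: (δS)² = Σ (cᵢ δxᵢ)².
  (2·δu)² = 0.0289;  (δw)² = 0.0225;  (δx)² = 0.00221;  (3·δs)² = 0.0404
δS = √(0.0940) = 0.307

0.307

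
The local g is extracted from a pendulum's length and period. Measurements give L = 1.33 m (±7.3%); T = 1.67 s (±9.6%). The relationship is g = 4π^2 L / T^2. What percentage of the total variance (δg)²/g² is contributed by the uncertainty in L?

12.6%

(δg/g)² = (1·δL/L)² + (-2·δT/T)²
  L term: (1×0.0730)² = 0.00533
  T term: (-2×0.0960)² = 0.0369
Total = 0.0422. Share from L = 0.00533/0.0422 = 0.126.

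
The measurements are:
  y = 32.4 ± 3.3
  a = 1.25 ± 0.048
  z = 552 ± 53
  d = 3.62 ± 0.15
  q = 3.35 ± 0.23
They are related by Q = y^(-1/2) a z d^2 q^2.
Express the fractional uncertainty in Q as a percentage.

19.8%

For a monomial Q ∝ y^(-1/2), a, z, d^2, q^2, fractional errors add in quadrature:
  (−½·δy/y)² = (-0.5×0.102)² = 0.00259;  (1·δa/a)² = (1×0.0384)² = 0.00147;  (1·δz/z)² = (1×0.0960)² = 0.00922;  (2·δd/d)² = (2×0.0414)² = 0.00687;  (2·δq/q)² = (2×0.0687)² = 0.0189
δQ/Q = √(0.0390) = 0.198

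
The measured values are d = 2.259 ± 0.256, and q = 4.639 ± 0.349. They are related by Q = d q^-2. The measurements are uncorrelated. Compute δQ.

0.0198

For a monomial Q ∝ d, q^-2, fractional errors add in quadrature:
  (1·δd/d)² = (1×0.113)² = 0.0128;  (-2·δq/q)² = (-2×0.0752)² = 0.0226
δQ/Q = √(0.0355) = 0.188
Q = 0.1050, so δQ = 0.188 × 0.1050 = 0.0198.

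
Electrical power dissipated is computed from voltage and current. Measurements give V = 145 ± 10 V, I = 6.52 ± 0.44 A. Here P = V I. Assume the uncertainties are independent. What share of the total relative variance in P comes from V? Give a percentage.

(δP/P)² = (1·δV/V)² + (1·δI/I)²
  V term: (1×0.0690)² = 0.00476
  I term: (1×0.0675)² = 0.00455
Total = 0.00931. Share from V = 0.00476/0.00931 = 0.511.

51.1%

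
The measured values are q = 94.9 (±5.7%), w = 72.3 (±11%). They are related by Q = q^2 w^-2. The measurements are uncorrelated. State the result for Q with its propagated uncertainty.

1.72 ± 0.427

Relative error in a monomial: (δQ/Q)² = Σ (nᵢ · δxᵢ/xᵢ)².
  (2·δq/q)² = (2×0.0570)² = 0.0130;  (-2·δw/w)² = (-2×0.110)² = 0.0484
δQ/Q = √(0.0614) = 0.248
Q = 1.72, so δQ = 0.248 × 1.72 = 0.427.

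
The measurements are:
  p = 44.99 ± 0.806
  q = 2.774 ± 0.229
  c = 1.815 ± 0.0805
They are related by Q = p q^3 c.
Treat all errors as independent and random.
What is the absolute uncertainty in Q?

Q is a product of powers, so relative uncertainties combine in quadrature:
  (1·δp/p)² = (1×0.0179)² = 0.000321;  (3·δq/q)² = (3×0.0826)² = 0.0613;  (1·δc/c)² = (1×0.0444)² = 0.00197
δQ/Q = √(0.0636) = 0.252
Q = 1743, so δQ = 0.252 × 1743 = 440.

440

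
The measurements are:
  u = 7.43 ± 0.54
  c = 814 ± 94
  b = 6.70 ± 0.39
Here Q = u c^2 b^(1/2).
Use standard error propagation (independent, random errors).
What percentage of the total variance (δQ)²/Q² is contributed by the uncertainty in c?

89.7%

(δQ/Q)² = (1·δu/u)² + (2·δc/c)² + (½·δb/b)²
  u term: (1×0.0727)² = 0.00528
  c term: (2×0.115)² = 0.0533
  b term: (0.5×0.0582)² = 0.000847
Total = 0.0595. Share from c = 0.0533/0.0595 = 0.897.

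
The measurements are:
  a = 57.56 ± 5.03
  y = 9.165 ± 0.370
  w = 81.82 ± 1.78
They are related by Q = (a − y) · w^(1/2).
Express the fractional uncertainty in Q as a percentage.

Let u = a − y = 48.40. δu = √(δa² + δy²) = √(25.3 + 0.137) = 5.04, so δu/u = 0.104.
Q is then a monomial in u, w:
δQ/Q = √((δu/u)² + (½·δw/w)²) = √(0.0109 + 0.000118) = 0.105

10.5%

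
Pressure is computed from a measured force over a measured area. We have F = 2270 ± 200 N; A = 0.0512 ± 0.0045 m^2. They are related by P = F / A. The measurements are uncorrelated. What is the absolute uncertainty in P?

5520 Pa

P is a product of powers, so relative uncertainties combine in quadrature:
  (1·δF/F)² = (1×0.0881)² = 0.00776;  (-1·δA/A)² = (-1×0.0879)² = 0.00772
δP/P = √(0.0155) = 0.124
P = 44300 Pa, so δP = 0.124 × 44300 = 5520 Pa.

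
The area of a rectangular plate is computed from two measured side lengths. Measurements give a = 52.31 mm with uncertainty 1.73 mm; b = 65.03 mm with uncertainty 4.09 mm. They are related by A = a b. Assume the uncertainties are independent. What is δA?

242 mm^2

Relative error in a monomial: (δA/A)² = Σ (nᵢ · δxᵢ/xᵢ)².
  (1·δa/a)² = (1×0.0331)² = 0.00109;  (1·δb/b)² = (1×0.0629)² = 0.00396
δA/A = √(0.00505) = 0.0711
A = 3402 mm^2, so δA = 0.0711 × 3402 = 242 mm^2.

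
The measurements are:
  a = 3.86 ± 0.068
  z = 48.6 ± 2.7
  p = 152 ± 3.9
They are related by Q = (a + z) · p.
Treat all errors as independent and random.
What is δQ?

Let u = a + z = 52.5. δu = √(δa² + δz²) = √(0.00462 + 7.29) = 2.70, so δu/u = 0.0515.
Q is then a monomial in u, p:
δQ/Q = √((δu/u)² + (1·δp/p)²) = √(0.00265 + 0.000658) = 0.0575
Q = 7970, so δQ = 0.0575 × 7970 = 459.

459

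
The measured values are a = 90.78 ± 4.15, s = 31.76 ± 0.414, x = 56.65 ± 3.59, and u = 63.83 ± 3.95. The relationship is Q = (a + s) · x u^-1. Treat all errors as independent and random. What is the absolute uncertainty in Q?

Let w = a + s = 122.5. δw = √(δa² + δs²) = √(17.2 + 0.171) = 4.17, so δw/w = 0.0340.
Q is then a monomial in w, x, u:
δQ/Q = √((δw/w)² + (1·δx/x)² + (-1·δu/u)²) = √(0.00116 + 0.00402 + 0.00383) = 0.0949
Q = 108.8, so δQ = 0.0949 × 108.8 = 10.3.

10.3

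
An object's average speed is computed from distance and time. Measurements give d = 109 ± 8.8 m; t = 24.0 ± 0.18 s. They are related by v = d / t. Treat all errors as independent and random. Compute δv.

Relative error in a monomial: (δv/v)² = Σ (nᵢ · δxᵢ/xᵢ)².
  (1·δd/d)² = (1×0.0807)² = 0.00652;  (-1·δt/t)² = (-1×0.00750)² = 5.62e-05
δv/v = √(0.00657) = 0.0811
v = 4.54 m/s, so δv = 0.0811 × 4.54 = 0.368 m/s.

0.368 m/s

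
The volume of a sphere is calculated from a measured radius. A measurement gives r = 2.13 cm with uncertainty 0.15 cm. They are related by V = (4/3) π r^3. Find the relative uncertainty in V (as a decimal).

V ∝ r^3, so δV/V = |3| · δr/r = 3 × 0.0704 = 0.211.

0.211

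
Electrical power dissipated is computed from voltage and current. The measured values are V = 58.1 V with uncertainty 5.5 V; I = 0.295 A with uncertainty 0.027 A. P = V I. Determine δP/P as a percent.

Each factor contributes (exponent × relative error)² to (δP/P)²:
  (1·δV/V)² = (1×0.0947)² = 0.00896;  (1·δI/I)² = (1×0.0915)² = 0.00838
δP/P = √(0.0173) = 0.132

13.2%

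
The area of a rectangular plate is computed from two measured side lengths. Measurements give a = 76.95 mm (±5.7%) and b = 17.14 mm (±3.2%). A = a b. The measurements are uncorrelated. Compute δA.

Each factor contributes (exponent × relative error)² to (δA/A)²:
  (1·δa/a)² = (1×0.0570)² = 0.00325;  (1·δb/b)² = (1×0.0320)² = 0.00102
δA/A = √(0.00427) = 0.0654
A = 1319 mm^2, so δA = 0.0654 × 1319 = 86.2 mm^2.

86.2 mm^2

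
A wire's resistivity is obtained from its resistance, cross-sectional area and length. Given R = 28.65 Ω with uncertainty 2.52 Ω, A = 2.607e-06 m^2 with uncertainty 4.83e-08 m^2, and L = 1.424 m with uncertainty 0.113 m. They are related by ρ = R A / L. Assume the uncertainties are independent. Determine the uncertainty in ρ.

For a monomial ρ ∝ R, A, L^-1, fractional errors add in quadrature:
  (1·δR/R)² = (1×0.0880)² = 0.00774;  (1·δA/A)² = (1×0.0185)² = 0.000343;  (-1·δL/L)² = (-1×0.0794)² = 0.00630
δρ/ρ = √(0.0144) = 0.120
ρ = 5.245e-05 Ω·m, so δρ = 0.120 × 5.245e-05 = 6.29e-06 Ω·m.

6.29e-06 Ω·m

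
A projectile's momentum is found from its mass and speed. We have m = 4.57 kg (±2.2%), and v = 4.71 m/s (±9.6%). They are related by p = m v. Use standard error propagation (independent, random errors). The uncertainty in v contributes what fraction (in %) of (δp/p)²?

95.0%

(δp/p)² = (1·δm/m)² + (1·δv/v)²
  m term: (1×0.0220)² = 0.000484
  v term: (1×0.0960)² = 0.00922
Total = 0.00970. Share from v = 0.00922/0.00970 = 0.950.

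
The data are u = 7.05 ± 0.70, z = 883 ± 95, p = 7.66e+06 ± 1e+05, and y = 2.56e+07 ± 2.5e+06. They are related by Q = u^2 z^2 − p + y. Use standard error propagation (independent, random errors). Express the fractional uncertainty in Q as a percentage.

Let w = u^2·z^2 = 3.88e+07. δw/w = √((2·δu/u)² + (2·δz/z)²) = √(0.0394 + 0.0463) = 0.293, so δw = 1.13e+07.
Q = w − p + y: δQ = √(δw² + δp² + δy²) = √(1.29e+14 + 1e+10 + 6.25e+12) = 1.16e+07
Q = 5.67e+07, so δQ/Q = 1.16e+07/5.67e+07 = 0.205.

20.5%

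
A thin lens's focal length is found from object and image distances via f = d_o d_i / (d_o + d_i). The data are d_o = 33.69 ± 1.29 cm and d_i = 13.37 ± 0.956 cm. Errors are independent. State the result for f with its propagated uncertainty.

∂f/∂d_o = (d_i/(d_o+d_i))² = 0.0807;  ∂f/∂d_i = (d_o/(d_o+d_i))² = 0.513
δf = √((∂f/∂d_o · δd_o)² + (∂f/∂d_i · δd_i)²) = √(0.0108 + 0.240) = 0.501 cm
f = 9.572 cm.

9.572 ± 0.501 cm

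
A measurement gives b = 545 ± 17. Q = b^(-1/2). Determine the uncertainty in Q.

Since Q is a product/quotient, work with relative uncertainties:
  (−½·δb/b)² = (-0.5×0.0312)² = 0.000243
δQ/Q = √(0.000243) = 0.0156
Q = 0.0428, so δQ = 0.0156 × 0.0428 = 0.000668.

0.000668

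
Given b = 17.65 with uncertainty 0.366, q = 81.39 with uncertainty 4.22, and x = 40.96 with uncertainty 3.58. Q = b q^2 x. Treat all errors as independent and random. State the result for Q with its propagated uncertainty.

(4.789 ± 0.657) × 10^6

For a monomial Q ∝ b, q^2, x, fractional errors add in quadrature:
  (1·δb/b)² = (1×0.0207)² = 0.000430;  (2·δq/q)² = (2×0.0518)² = 0.0108;  (1·δx/x)² = (1×0.0874)² = 0.00764
δQ/Q = √(0.0188) = 0.137
Q = 4.789e+06, so δQ = 0.137 × 4.789e+06 = 6.57e+05.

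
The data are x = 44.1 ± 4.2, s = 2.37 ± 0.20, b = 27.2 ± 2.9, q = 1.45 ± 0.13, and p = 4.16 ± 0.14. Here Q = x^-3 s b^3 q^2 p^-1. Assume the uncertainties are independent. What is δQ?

0.133

Each factor contributes (exponent × relative error)² to (δQ/Q)²:
  (-3·δx/x)² = (-3×0.0952)² = 0.0816;  (1·δs/s)² = (1×0.0844)² = 0.00712;  (3·δb/b)² = (3×0.107)² = 0.102;  (2·δq/q)² = (2×0.0897)² = 0.0322;  (-1·δp/p)² = (-1×0.0337)² = 0.00113
δQ/Q = √(0.224) = 0.474
Q = 0.281, so δQ = 0.474 × 0.281 = 0.133.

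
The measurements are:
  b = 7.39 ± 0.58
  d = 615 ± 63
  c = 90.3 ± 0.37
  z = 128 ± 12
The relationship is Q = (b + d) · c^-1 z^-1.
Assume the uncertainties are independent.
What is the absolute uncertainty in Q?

0.00743

Let u = b + d = 622. δu = √(δb² + δd²) = √(0.336 + 3970) = 63.0, so δu/u = 0.101.
Q is then a monomial in u, c, z:
δQ/Q = √((δu/u)² + (-1·δc/c)² + (-1·δz/z)²) = √(0.0102 + 1.68e-05 + 0.00879) = 0.138
Q = 0.0538, so δQ = 0.138 × 0.0538 = 0.00743.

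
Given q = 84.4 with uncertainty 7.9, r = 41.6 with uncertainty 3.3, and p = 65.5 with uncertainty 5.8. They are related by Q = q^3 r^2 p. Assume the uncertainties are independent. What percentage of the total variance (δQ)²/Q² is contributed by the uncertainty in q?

70.5%

(δQ/Q)² = (3·δq/q)² + (2·δr/r)² + (1·δp/p)²
  q term: (3×0.0936)² = 0.0789
  r term: (2×0.0793)² = 0.0252
  p term: (1×0.0885)² = 0.00784
Total = 0.112. Share from q = 0.0789/0.112 = 0.705.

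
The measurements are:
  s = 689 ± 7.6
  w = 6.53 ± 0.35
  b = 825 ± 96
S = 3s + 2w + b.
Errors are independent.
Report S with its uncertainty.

2910 ± 98.7

Absolute uncertainties add in quadrature for a linear combination:
  (3·δs)² = 520;  (2·δw)² = 0.490;  (δb)² = 9220
δS = √(9740) = 98.7
S = 2910.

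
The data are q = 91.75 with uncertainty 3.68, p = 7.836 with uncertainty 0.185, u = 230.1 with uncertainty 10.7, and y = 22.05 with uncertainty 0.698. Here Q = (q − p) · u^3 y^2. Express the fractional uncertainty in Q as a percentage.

Let w = q − p = 83.91. δw = √(δq² + δp²) = √(13.5 + 0.0342) = 3.68, so δw/w = 0.0439.
Q is then a monomial in w, u, y:
δQ/Q = √((δw/w)² + (3·δu/u)² + (2·δy/y)²) = √(0.00193 + 0.0195 + 0.00401) = 0.159

15.9%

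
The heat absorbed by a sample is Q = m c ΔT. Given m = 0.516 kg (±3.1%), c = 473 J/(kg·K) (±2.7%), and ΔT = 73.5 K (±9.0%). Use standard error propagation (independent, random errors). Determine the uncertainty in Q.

1770 J

For a monomial Q ∝ m, c, ΔT, fractional errors add in quadrature:
  (1·δm/m)² = (1×0.0310)² = 0.000961;  (1·δc/c)² = (1×0.0270)² = 0.000729;  (1·δΔT/ΔT)² = (1×0.0900)² = 0.00810
δQ/Q = √(0.00979) = 0.0989
Q = 17900 J, so δQ = 0.0989 × 17900 = 1770 J.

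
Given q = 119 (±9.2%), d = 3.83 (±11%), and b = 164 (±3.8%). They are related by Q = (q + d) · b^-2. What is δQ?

Let u = q + d = 123. δu = √(δq² + δd²) = √(120 + 0.177) = 11.0, so δu/u = 0.0892.
Q is then a monomial in u, b:
δQ/Q = √((δu/u)² + (-2·δb/b)²) = √(0.00796 + 0.00578) = 0.117
Q = 0.00457, so δQ = 0.117 × 0.00457 = 0.000535.

0.000535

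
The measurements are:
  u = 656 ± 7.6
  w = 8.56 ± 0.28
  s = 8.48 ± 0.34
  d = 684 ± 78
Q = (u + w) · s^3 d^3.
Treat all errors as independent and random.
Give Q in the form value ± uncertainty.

(1.30 ± 0.471) × 10^14

Let h = u + w = 665. δh = √(δu² + δw²) = √(57.8 + 0.0784) = 7.61, so δh/h = 0.0114.
Q is then a monomial in h, s, d:
δQ/Q = √((δh/h)² + (3·δs/s)² + (3·δd/d)²) = √(0.000131 + 0.0145 + 0.117) = 0.363
Q = 1.3e+14, so δQ = 0.363 × 1.3e+14 = 4.71e+13.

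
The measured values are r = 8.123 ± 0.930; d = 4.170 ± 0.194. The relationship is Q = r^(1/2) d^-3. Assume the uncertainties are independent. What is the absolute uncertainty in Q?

0.00593

Relative error in a monomial: (δQ/Q)² = Σ (nᵢ · δxᵢ/xᵢ)².
  (½·δr/r)² = (0.5×0.114)² = 0.00328;  (-3·δd/d)² = (-3×0.0465)² = 0.0195
δQ/Q = √(0.0228) = 0.151
Q = 0.03931, so δQ = 0.151 × 0.03931 = 0.00593.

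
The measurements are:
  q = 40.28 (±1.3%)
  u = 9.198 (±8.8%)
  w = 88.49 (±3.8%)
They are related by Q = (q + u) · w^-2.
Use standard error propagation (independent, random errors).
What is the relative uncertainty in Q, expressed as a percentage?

Let h = q + u = 49.48. δh = √(δq² + δu²) = √(0.274 + 0.655) = 0.964, so δh/h = 0.0195.
Q is then a monomial in h, w:
δQ/Q = √((δh/h)² + (-2·δw/w)²) = √(0.000380 + 0.00578) = 0.0785

7.85%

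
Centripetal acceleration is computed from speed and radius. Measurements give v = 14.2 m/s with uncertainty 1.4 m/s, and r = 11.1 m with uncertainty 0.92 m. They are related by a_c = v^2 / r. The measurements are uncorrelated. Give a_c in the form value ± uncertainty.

Since a_c is a product/quotient, work with relative uncertainties:
  (2·δv/v)² = (2×0.0986)² = 0.0389;  (-1·δr/r)² = (-1×0.0829)² = 0.00687
δa_c/a_c = √(0.0458) = 0.214
a_c = 18.2 m/s^2, so δa_c = 0.214 × 18.2 = 3.89 m/s^2.

18.2 ± 3.89 m/s^2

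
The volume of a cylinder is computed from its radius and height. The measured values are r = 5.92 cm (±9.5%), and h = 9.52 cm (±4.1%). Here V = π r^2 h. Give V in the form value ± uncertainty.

Relative error in a monomial: (δV/V)² = Σ (nᵢ · δxᵢ/xᵢ)².
  (2·δr/r)² = (2×0.0950)² = 0.0361;  (1·δh/h)² = (1×0.0410)² = 0.00168
δV/V = √(0.0378) = 0.194
V = 1050 cm^3, so δV = 0.194 × 1050 = 204 cm^3.

1050 ± 204 cm^3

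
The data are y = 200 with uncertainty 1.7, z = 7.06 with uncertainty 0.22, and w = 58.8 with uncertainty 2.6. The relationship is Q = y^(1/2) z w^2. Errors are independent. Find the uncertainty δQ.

32400

Relative error in a monomial: (δQ/Q)² = Σ (nᵢ · δxᵢ/xᵢ)².
  (½·δy/y)² = (0.5×0.00850)² = 1.81e-05;  (1·δz/z)² = (1×0.0312)² = 0.000971;  (2·δw/w)² = (2×0.0442)² = 0.00782
δQ/Q = √(0.00881) = 0.0939
Q = 3.45e+05, so δQ = 0.0939 × 3.45e+05 = 32400.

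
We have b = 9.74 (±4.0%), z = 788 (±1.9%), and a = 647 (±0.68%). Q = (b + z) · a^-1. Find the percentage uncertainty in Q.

2.00%

Let u = b + z = 798. δu = √(δb² + δz²) = √(0.152 + 224) = 15.0, so δu/u = 0.0188.
Q is then a monomial in u, a:
δQ/Q = √((δu/u)² + (-1·δa/a)²) = √(0.000352 + 4.62e-05) = 0.0200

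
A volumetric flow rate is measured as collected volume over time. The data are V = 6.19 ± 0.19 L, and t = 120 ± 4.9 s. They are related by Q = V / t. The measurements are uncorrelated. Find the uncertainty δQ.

Each factor contributes (exponent × relative error)² to (δQ/Q)²:
  (1·δV/V)² = (1×0.0307)² = 0.000942;  (-1·δt/t)² = (-1×0.0408)² = 0.00167
δQ/Q = √(0.00261) = 0.0511
Q = 0.0516 L/s, so δQ = 0.0511 × 0.0516 = 0.00264 L/s.

0.00264 L/s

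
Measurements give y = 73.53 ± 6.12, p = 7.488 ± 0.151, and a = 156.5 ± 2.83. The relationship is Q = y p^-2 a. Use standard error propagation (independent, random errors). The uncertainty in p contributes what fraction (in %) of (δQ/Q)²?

(δQ/Q)² = (1·δy/y)² + (-2·δp/p)² + (1·δa/a)²
  y term: (1×0.0832)² = 0.00693
  p term: (-2×0.0202)² = 0.00163
  a term: (1×0.0181)² = 0.000327
Total = 0.00888. Share from p = 0.00163/0.00888 = 0.183.

18.3%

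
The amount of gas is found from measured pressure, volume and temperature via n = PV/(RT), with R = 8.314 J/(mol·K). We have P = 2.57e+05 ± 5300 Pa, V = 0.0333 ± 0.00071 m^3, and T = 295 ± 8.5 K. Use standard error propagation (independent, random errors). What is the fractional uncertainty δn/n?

Relative error in a monomial: (δn/n)² = Σ (nᵢ · δxᵢ/xᵢ)².
  (1·δP/P)² = (1×0.0206)² = 0.000425;  (1·δV/V)² = (1×0.0213)² = 0.000455;  (-1·δT/T)² = (-1×0.0288)² = 0.000830
δn/n = √(0.00171) = 0.0414

0.0414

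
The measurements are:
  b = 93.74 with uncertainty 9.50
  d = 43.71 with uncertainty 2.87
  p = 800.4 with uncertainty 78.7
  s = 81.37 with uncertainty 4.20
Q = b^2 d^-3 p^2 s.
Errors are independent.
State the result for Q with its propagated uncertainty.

For a monomial Q ∝ b^2, d^-3, p^2, s, fractional errors add in quadrature:
  (2·δb/b)² = (2×0.101)² = 0.0411;  (-3·δd/d)² = (-3×0.0657)² = 0.0388;  (2·δp/p)² = (2×0.0983)² = 0.0387;  (1·δs/s)² = (1×0.0516)² = 0.00266
δQ/Q = √(0.121) = 0.348
Q = 5.485e+06, so δQ = 0.348 × 5.485e+06 = 1.91e+06.

(5.485 ± 1.91) × 10^6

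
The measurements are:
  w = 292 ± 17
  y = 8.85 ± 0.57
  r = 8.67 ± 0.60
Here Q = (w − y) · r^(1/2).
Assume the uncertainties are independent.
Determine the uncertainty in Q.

57.8

Let u = w − y = 283. δu = √(δw² + δy²) = √(289 + 0.325) = 17.0, so δu/u = 0.0601.
Q is then a monomial in u, r:
δQ/Q = √((δu/u)² + (½·δr/r)²) = √(0.00361 + 0.00120) = 0.0693
Q = 834, so δQ = 0.0693 × 834 = 57.8.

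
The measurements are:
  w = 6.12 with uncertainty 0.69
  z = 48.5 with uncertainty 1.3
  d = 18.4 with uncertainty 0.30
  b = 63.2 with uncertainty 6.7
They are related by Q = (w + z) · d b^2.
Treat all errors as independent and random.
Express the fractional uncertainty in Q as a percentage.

Let u = w + z = 54.6. δu = √(δw² + δz²) = √(0.476 + 1.69) = 1.47, so δu/u = 0.0269.
Q is then a monomial in u, d, b:
δQ/Q = √((δu/u)² + (1·δd/d)² + (2·δb/b)²) = √(0.000726 + 0.000266 + 0.0450) = 0.214

21.4%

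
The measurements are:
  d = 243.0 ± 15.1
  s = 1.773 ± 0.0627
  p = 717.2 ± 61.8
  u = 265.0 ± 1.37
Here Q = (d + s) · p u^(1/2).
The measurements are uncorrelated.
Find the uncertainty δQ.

3.03e+05

Let w = d + s = 244.8. δw = √(δd² + δs²) = √(228 + 0.00393) = 15.1, so δw/w = 0.0617.
Q is then a monomial in w, p, u:
δQ/Q = √((δw/w)² + (1·δp/p)² + (½·δu/u)²) = √(0.00381 + 0.00742 + 6.68e-06) = 0.106
Q = 2.858e+06, so δQ = 0.106 × 2.858e+06 = 3.03e+05.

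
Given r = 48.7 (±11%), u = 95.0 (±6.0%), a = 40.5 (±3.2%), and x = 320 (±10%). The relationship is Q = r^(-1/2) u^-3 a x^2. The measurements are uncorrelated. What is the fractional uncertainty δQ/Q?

Since Q is a product/quotient, work with relative uncertainties:
  (−½·δr/r)² = (-0.5×0.110)² = 0.00302;  (-3·δu/u)² = (-3×0.0600)² = 0.0324;  (1·δa/a)² = (1×0.0320)² = 0.00102;  (2·δx/x)² = (2×0.100)² = 0.0400
δQ/Q = √(0.0764) = 0.276

0.276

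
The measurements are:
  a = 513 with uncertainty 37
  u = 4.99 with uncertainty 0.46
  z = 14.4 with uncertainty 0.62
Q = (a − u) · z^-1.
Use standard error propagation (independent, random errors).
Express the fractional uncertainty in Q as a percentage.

Let w = a − u = 508. δw = √(δa² + δu²) = √(1370 + 0.212) = 37.0, so δw/w = 0.0728.
Q is then a monomial in w, z:
δQ/Q = √((δw/w)² + (-1·δz/z)²) = √(0.00531 + 0.00185) = 0.0846

8.46%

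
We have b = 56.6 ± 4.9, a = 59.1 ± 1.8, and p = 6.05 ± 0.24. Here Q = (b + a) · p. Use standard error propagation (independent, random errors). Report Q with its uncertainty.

700 ± 42.1

Let u = b + a = 116. δu = √(δb² + δa²) = √(24.0 + 3.24) = 5.22, so δu/u = 0.0451.
Q is then a monomial in u, p:
δQ/Q = √((δu/u)² + (1·δp/p)²) = √(0.00204 + 0.00157) = 0.0601
Q = 700, so δQ = 0.0601 × 700 = 42.1.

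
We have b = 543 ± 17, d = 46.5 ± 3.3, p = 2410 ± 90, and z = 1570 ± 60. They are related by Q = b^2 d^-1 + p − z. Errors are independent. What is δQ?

610

Let w = b^2·d^-1 = 6340. δw/w = √((2·δb/b)² + (-1·δd/d)²) = √(0.00392 + 0.00504) = 0.0946, so δw = 600.
Q = w + p − z: δQ = √(δw² + δp² + δz²) = √(3.6e+05 + 8100 + 3600) = 610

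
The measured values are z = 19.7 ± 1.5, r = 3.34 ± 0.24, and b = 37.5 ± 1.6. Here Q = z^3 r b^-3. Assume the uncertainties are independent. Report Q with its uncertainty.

Products/powers → add relative errors in quadrature, weighted by exponent:
  (3·δz/z)² = (3×0.0761)² = 0.0522;  (1·δr/r)² = (1×0.0719)² = 0.00516;  (-3·δb/b)² = (-3×0.0427)² = 0.0164
δQ/Q = √(0.0737) = 0.272
Q = 0.484, so δQ = 0.272 × 0.484 = 0.131.

0.484 ± 0.131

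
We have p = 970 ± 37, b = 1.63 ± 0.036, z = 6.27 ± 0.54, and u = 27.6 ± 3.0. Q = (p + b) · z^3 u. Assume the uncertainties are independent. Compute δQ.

Let w = p + b = 972. δw = √(δp² + δb²) = √(1370 + 0.00130) = 37.0, so δw/w = 0.0381.
Q is then a monomial in w, z, u:
δQ/Q = √((δw/w)² + (3·δz/z)² + (1·δu/u)²) = √(0.00145 + 0.0668 + 0.0118) = 0.283
Q = 6.61e+06, so δQ = 0.283 × 6.61e+06 = 1.87e+06.

1.87e+06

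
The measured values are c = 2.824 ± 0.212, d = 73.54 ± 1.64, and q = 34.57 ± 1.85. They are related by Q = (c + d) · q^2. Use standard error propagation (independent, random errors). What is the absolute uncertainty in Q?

9970

Let u = c + d = 76.36. δu = √(δc² + δd²) = √(0.0449 + 2.69) = 1.65, so δu/u = 0.0217.
Q is then a monomial in u, q:
δQ/Q = √((δu/u)² + (2·δq/q)²) = √(0.000469 + 0.0115) = 0.109
Q = 91260, so δQ = 0.109 × 91260 = 9970.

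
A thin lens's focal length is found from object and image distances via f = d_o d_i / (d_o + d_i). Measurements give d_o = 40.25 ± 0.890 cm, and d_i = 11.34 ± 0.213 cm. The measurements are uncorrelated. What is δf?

∂f/∂d_o = (d_i/(d_o+d_i))² = 0.0483;  ∂f/∂d_i = (d_o/(d_o+d_i))² = 0.609
δf = √((∂f/∂d_o · δd_o)² + (∂f/∂d_i · δd_i)²) = √(0.00185 + 0.0168) = 0.137 cm

0.137 cm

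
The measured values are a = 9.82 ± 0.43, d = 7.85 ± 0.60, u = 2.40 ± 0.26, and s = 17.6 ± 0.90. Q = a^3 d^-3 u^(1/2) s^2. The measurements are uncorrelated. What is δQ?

271

Each factor contributes (exponent × relative error)² to (δQ/Q)²:
  (3·δa/a)² = (3×0.0438)² = 0.0173;  (-3·δd/d)² = (-3×0.0764)² = 0.0526;  (½·δu/u)² = (0.5×0.108)² = 0.00293;  (2·δs/s)² = (2×0.0511)² = 0.0105
δQ/Q = √(0.0832) = 0.288
Q = 939, so δQ = 0.288 × 939 = 271.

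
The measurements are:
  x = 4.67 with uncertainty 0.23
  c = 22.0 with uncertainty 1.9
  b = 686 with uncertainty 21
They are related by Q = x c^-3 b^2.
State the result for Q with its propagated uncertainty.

206 ± 55.9

Q is a product of powers, so relative uncertainties combine in quadrature:
  (1·δx/x)² = (1×0.0493)² = 0.00243;  (-3·δc/c)² = (-3×0.0864)² = 0.0671;  (2·δb/b)² = (2×0.0306)² = 0.00375
δQ/Q = √(0.0733) = 0.271
Q = 206, so δQ = 0.271 × 206 = 55.9.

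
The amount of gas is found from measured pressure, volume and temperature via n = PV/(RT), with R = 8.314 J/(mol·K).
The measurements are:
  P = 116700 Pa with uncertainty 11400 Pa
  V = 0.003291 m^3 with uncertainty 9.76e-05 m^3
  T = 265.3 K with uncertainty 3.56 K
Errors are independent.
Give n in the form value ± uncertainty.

Relative error in a monomial: (δn/n)² = Σ (nᵢ · δxᵢ/xᵢ)².
  (1·δP/P)² = (1×0.0977)² = 0.00954;  (1·δV/V)² = (1×0.0297)² = 0.000880;  (-1·δT/T)² = (-1×0.0134)² = 0.000180
δn/n = √(0.0106) = 0.103
n = 0.1741 mol, so δn = 0.103 × 0.1741 = 0.0179 mol.

0.1741 ± 0.0179 mol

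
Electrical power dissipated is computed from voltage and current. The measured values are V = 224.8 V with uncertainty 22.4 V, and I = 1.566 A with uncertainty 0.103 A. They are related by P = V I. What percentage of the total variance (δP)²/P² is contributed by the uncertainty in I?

(δP/P)² = (1·δV/V)² + (1·δI/I)²
  V term: (1×0.0996)² = 0.00993
  I term: (1×0.0658)² = 0.00433
Total = 0.0143. Share from I = 0.00433/0.0143 = 0.303.

30.3%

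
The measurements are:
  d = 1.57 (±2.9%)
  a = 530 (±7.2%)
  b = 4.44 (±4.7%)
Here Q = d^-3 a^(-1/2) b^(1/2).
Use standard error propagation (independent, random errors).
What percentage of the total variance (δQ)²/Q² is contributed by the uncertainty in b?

5.86%

(δQ/Q)² = (-3·δd/d)² + (−½·δa/a)² + (½·δb/b)²
  d term: (-3×0.0290)² = 0.00757
  a term: (-0.5×0.0720)² = 0.00130
  b term: (0.5×0.0470)² = 0.000552
Total = 0.00942. Share from b = 0.000552/0.00942 = 0.0586.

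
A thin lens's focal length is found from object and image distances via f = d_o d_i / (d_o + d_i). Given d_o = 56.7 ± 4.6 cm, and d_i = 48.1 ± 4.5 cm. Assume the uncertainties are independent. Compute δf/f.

0.0628

∂f/∂d_o = (d_i/(d_o+d_i))² = 0.211;  ∂f/∂d_i = (d_o/(d_o+d_i))² = 0.293
δf = √((∂f/∂d_o · δd_o)² + (∂f/∂d_i · δd_i)²) = √(0.939 + 1.74) = 1.64 cm
f = 26.0 cm, so δf/f = 1.64/26.0 = 0.0628.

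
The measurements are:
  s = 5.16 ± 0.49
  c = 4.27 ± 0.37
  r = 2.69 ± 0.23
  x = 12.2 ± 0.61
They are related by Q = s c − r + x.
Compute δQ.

2.91

Let p = s·c = 22.0. δp/p = √((1·δs/s)² + (1·δc/c)²) = √(0.00902 + 0.00751) = 0.129, so δp = 2.83.
Q = p − r + x: δQ = √(δp² + δr² + δx²) = √(8.02 + 0.0529 + 0.372) = 2.91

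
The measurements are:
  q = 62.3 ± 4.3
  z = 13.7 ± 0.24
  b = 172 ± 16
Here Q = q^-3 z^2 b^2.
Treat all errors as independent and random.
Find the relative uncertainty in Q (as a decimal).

Products/powers → add relative errors in quadrature, weighted by exponent:
  (-3·δq/q)² = (-3×0.0690)² = 0.0429;  (2·δz/z)² = (2×0.0175)² = 0.00123;  (2·δb/b)² = (2×0.0930)² = 0.0346
δQ/Q = √(0.0787) = 0.281

0.281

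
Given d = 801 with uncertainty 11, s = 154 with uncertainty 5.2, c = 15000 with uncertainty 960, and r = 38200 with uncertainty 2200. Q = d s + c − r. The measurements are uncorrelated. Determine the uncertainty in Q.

Let p = d·s = 1.23e+05. δp/p = √((1·δd/d)² + (1·δs/s)²) = √(0.000189 + 0.00114) = 0.0365, so δp = 4500.
Q = p + c − r: δQ = √(δp² + δc² + δr²) = √(2.02e+07 + 9.22e+05 + 4.84e+06) = 5100

5100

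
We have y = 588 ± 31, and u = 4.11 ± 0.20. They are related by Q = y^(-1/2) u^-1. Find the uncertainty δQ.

Products/powers → add relative errors in quadrature, weighted by exponent:
  (−½·δy/y)² = (-0.5×0.0527)² = 0.000695;  (-1·δu/u)² = (-1×0.0487)² = 0.00237
δQ/Q = √(0.00306) = 0.0553
Q = 0.0100, so δQ = 0.0553 × 0.0100 = 0.000555.

0.000555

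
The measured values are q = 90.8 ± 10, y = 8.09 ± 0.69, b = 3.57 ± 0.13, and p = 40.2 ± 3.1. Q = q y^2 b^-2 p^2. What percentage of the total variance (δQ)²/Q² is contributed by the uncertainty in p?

33.8%

(δQ/Q)² = (1·δq/q)² + (2·δy/y)² + (-2·δb/b)² + (2·δp/p)²
  q term: (1×0.110)² = 0.0121
  y term: (2×0.0853)² = 0.0291
  b term: (-2×0.0364)² = 0.00530
  p term: (2×0.0771)² = 0.0238
Total = 0.0703. Share from p = 0.0238/0.0703 = 0.338.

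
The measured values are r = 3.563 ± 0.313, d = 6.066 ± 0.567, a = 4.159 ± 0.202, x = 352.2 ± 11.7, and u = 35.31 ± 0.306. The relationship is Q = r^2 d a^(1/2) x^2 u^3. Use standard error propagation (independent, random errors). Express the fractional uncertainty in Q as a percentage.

21.3%

Each factor contributes (exponent × relative error)² to (δQ/Q)²:
  (2·δr/r)² = (2×0.0878)² = 0.0309;  (1·δd/d)² = (1×0.0935)² = 0.00874;  (½·δa/a)² = (0.5×0.0486)² = 0.000590;  (2·δx/x)² = (2×0.0332)² = 0.00441;  (3·δu/u)² = (3×0.00867)² = 0.000676
δQ/Q = √(0.0453) = 0.213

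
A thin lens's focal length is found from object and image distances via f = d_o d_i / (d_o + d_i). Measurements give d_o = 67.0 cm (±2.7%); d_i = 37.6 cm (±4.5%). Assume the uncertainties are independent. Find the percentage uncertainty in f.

∂f/∂d_o = (d_i/(d_o+d_i))² = 0.129;  ∂f/∂d_i = (d_o/(d_o+d_i))² = 0.410
δf = √((∂f/∂d_o · δd_o)² + (∂f/∂d_i · δd_i)²) = √(0.0546 + 0.482) = 0.733 cm
f = 24.1 cm, so δf/f = 0.733/24.1 = 0.0304.

3.04%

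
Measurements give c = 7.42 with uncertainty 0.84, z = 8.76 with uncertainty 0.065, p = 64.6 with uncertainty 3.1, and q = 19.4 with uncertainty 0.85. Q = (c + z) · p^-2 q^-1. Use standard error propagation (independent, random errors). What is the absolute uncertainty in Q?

Let u = c + z = 16.2. δu = √(δc² + δz²) = √(0.706 + 0.00423) = 0.843, so δu/u = 0.0521.
Q is then a monomial in u, p, q:
δQ/Q = √((δu/u)² + (-2·δp/p)² + (-1·δq/q)²) = √(0.00271 + 0.00921 + 0.00192) = 0.118
Q = 0.000200, so δQ = 0.118 × 0.000200 = 2.35e-05.

2.35e-05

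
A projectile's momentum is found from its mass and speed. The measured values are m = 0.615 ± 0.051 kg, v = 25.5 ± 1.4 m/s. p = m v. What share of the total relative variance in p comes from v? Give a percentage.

30.5%

(δp/p)² = (1·δm/m)² + (1·δv/v)²
  m term: (1×0.0829)² = 0.00688
  v term: (1×0.0549)² = 0.00301
Total = 0.00989. Share from v = 0.00301/0.00989 = 0.305.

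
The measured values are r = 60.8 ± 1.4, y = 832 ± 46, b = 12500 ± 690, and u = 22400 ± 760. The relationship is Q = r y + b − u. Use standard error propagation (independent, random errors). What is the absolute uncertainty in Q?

Let p = r·y = 50600. δp/p = √((1·δr/r)² + (1·δy/y)²) = √(0.000530 + 0.00306) = 0.0599, so δp = 3030.
Q = p + b − u: δQ = √(δp² + δb² + δu²) = √(9.18e+06 + 4.76e+05 + 5.78e+05) = 3200

3200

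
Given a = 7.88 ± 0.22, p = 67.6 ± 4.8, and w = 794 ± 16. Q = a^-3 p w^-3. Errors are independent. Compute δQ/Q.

Q is a product of powers, so relative uncertainties combine in quadrature:
  (-3·δa/a)² = (-3×0.0279)² = 0.00702;  (1·δp/p)² = (1×0.0710)² = 0.00504;  (-3·δw/w)² = (-3×0.0202)² = 0.00365
δQ/Q = √(0.0157) = 0.125

0.125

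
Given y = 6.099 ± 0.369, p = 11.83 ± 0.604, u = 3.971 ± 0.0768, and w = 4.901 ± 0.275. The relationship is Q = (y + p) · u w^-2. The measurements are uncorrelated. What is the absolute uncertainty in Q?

Let h = y + p = 17.93. δh = √(δy² + δp²) = √(0.136 + 0.365) = 0.708, so δh/h = 0.0395.
Q is then a monomial in h, u, w:
δQ/Q = √((δh/h)² + (1·δu/u)² + (-2·δw/w)²) = √(0.00156 + 0.000374 + 0.0126) = 0.121
Q = 2.964, so δQ = 0.121 × 2.964 = 0.357.

0.357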